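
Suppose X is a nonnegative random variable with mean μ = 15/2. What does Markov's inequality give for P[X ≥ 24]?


μ = E[X] = 15/2, a = 24.
Markov: P[X ≥ 24] ≤ μ/a = (15/2)/24 = 5/16.
Numerically: ≈ 0.312.
(Since a = 24 > μ = 7.500, the bound 5/16 is < 1 and informative.)

P[X ≥ 24] ≤ 5/16 ≈ 0.312.


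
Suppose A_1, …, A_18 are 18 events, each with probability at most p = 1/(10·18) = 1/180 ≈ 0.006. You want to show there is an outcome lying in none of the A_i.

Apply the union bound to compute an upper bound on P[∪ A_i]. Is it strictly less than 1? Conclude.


Union bound: P[∪_{i=1}^{18} A_i] ≤ Σ_i P[A_i] ≤ 18·p = 18·(1/180) = 1/10.
Numerically: 1/10 ≈ 0.100.
Is 1/10 < 1? YES.
Since P[∪ A_i] ≤ 1/10 < 1, the complement has P[∩ A_i^c] ≥ 1 − 1/10 = 9/10 > 0, so some outcome avoids every A_i.

18·p = 1/10 ≈ 0.100; existence CERTIFIED by the union bound.


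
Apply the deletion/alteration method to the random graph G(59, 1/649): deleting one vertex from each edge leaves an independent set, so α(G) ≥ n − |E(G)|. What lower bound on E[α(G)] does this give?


E[|E(G)|] = C(59, 2)·p = 1711 · (1/649) = 29/11.
E[α(G)] ≥ n − E[|E(G)|] = 59 − 29/11 = 620/11.
Numerically: ≈ 56.363636.
(This is only a lower bound; the true E[α(G)] may be larger.)

E[α(G)] ≥ 620/11 ≈ 56.363636.


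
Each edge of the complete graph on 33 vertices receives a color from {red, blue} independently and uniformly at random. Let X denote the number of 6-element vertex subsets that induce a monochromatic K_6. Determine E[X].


Let X = Σ_S X_S over the C(33, 6) = 1107568 subsets S of size 6, where X_S = 1 if the K_6 on S is monochromatic.
For a fixed S, the K_6 on S has C(6, 2) = 15 edges. P[all 15 edges red] = (1/2)^15, and likewise for blue, so P[monochromatic] = 2·(1/2)^15 = 2^{1 − 15} = 1/16384.
Summing: E[X] = C(33, 6) · 2^{1 − 15} = 1107568 · 1/16384 = 69223/1024.
Numerically: E[X] ≈ 67.60059.

E[X] = C(33,6)·2^(1−C(6,2)) = 69223/1024 ≈ 67.60059.


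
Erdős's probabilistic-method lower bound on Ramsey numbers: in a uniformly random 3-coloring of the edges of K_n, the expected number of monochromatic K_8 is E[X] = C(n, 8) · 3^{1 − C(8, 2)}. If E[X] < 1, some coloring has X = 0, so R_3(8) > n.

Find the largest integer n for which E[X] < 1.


We need C(n, 8) · 3^{1 − 28} < 1, i.e. C(n, 8) < 3^{28 − 1} = 7625597484987.
Check values of n near the boundary:
  n = 155: C(155, 8) = 6876747915675; 6876747915675 < 7625597484987? YES
  n = 156: C(156, 8) = 7248464019225; 7248464019225 < 7625597484987? YES
  n = 157: C(157, 8) = 7637643295425; 7637643295425 < 7625597484987? NO
  n = 158: C(158, 8) = 8044984271181; 8044984271181 < 7625597484987? NO
  n = 159: C(159, 8) = 8471208603429; 8471208603429 < 7625597484987? NO
The largest n with C(n, 8) < 7625597484987 is n = 156 (where E[X] = 805384891025/847288609443 ≈ 0.95054). Hence R_3(8) > 156, i.e. R_3(8) ≥ 157.

Largest n = 156; hence R_3(8) > 156.


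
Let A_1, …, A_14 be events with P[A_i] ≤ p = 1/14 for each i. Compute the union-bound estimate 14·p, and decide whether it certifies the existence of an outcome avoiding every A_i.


Union bound: P[∪_{i=1}^{14} A_i] ≤ Σ_i P[A_i] ≤ 14·p = 14·(1/14) = 1.
Numerically: 1 ≈ 1.000.
Is 1 < 1? NO.
Since the bound 1 is ≥ 1, the union bound is uninformative here; it does NOT by itself certify existence.

14·p = 1 ≈ 1.000; existence NOT certified by the union bound.


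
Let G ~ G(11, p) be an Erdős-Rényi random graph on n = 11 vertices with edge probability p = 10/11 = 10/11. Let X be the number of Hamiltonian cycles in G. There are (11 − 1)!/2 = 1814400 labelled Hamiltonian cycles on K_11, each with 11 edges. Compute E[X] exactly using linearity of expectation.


K_11 has (11 − 1)!/2 = 1814400 labelled Hamiltonian cycles.
For each such Hamiltonian cycle H, let X_H = 1 if all 11 edges of H are present in G. Then P[X_H = 1] = p^{11} = (10/11)^{11} = 100000000000/285311670611.
By linearity of expectation: E[X] = Σ_H E[X_H] = 1814400 · p^{11} = 1814400 · 100000000000/285311670611 = 181440000000000000/285311670611.
Numerically: E[X] ≈ 6.359e+05.

E[X] = 1814400 · (10/11)^{11} = 181440000000000000/285311670611 ≈ 6.359e+05.


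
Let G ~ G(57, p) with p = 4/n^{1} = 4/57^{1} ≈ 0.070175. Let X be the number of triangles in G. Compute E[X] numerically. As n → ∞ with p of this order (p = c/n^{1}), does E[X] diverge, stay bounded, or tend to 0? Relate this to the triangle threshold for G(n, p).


Number of potential triangles: C(57, 3) = 29260.
Each occurs with probability p³ ≈ (0.070175)³ ≈ 3.4558542e-04.
By linearity: E[X] = C(57, 3)·p³ ≈ 29260 · 3.4558542e-04 ≈ 10.11183.
Here α = 1, so p = 4/n is exactly at the triangle threshold p ~ 1/n. Asymptotically E[X] → c³/6 = 4³/6 = 32/3 ≈ 10.66667, a bounded constant. In this regime the triangle count is asymptotically Poisson(c³/6).

E[X] ≈ 10.11183; in regime p = Θ(1/n^{1}) E[X] stays bounded (at the triangle threshold p ~ 1/n).


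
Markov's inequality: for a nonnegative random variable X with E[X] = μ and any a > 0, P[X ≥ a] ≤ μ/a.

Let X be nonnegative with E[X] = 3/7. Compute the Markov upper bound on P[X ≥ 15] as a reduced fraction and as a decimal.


μ = E[X] = 3/7, a = 15.
Markov: P[X ≥ 15] ≤ μ/a = (3/7)/15 = 1/35.
Numerically: ≈ 0.0286.
(Since a = 15 > μ = 0.4286, the bound 1/35 is < 1 and informative.)

P[X ≥ 15] ≤ 1/35 ≈ 0.0286.


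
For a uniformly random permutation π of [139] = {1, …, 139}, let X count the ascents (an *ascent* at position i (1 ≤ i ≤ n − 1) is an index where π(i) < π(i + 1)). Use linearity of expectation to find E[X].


Write X = Σ X_I over i = 1, …, 138, with X_I the indicator of one ascent.
There are 138 indicators.
For each fixed i, the pair (π(i), π(i+1)) is a uniformly random ordered pair of distinct values from {1, …, 139}; by symmetry P[π(i) < π(i+1)] = 1/2.
By linearity: E[X] = 138 · (1/2) = (139 − 1) · (1/2) = 69 ≈ 69.000000.

E[X] = 69 = 69.000000.


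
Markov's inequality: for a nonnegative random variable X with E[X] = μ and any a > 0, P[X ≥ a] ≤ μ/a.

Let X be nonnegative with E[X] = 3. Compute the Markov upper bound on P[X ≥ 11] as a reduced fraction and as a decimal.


μ = E[X] = 3, a = 11.
Markov: P[X ≥ 11] ≤ μ/a = (3)/11 = 3/11.
Numerically: ≈ 0.27273.
(Since a = 11 > μ = 3.00000, the bound 3/11 is < 1 and informative.)

P[X ≥ 11] ≤ 3/11 ≈ 0.27273.


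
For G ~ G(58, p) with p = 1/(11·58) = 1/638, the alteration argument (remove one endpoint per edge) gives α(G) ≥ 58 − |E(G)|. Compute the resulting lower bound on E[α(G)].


E[|E(G)|] = C(58, 2)·p = 1653 · (1/638) = 57/22.
E[α(G)] ≥ n − E[|E(G)|] = 58 − 57/22 = 1219/22.
Numerically: ≈ 55.40909.
(This is only a lower bound; the true E[α(G)] may be larger.)

E[α(G)] ≥ 1219/22 ≈ 55.40909.


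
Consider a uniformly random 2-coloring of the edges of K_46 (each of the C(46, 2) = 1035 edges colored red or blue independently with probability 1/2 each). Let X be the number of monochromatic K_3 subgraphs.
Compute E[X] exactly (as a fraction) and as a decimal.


Let X = Σ_S X_S over the C(46, 3) = 15180 subsets S of size 3, where X_S = 1 if the K_3 on S is monochromatic.
For a fixed S, the K_3 on S has C(3, 2) = 3 edges. P[all 3 edges red] = (1/2)^3, and likewise for blue, so P[monochromatic] = 2·(1/2)^3 = 2^{1 − 3} = 1/4.
By linearity of expectation: E[X] = C(46, 3) · 2^{1 − 3} = 15180 · 1/4 = 3795.
Numerically: E[X] ≈ 3795.000000.

E[X] = C(46,3)·2^(1−C(3,2)) = 3795 ≈ 3795.000000.


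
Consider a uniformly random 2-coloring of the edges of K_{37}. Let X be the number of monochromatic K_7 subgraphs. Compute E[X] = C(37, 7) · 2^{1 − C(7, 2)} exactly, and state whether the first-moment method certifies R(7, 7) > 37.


E[X] = C(37, 7) · 2^{1 − 21} = 10295472 · 2^{−20} = 10295472/1048576.
As a reduced fraction: E[X] = 643467/65536 ≈ 9.81853.
Is E[X] < 1? NO.
Since E[X] ≥ 1, the first-moment bound is inconclusive at n = 37; it does NOT by itself certify R(7, 7) > 37.

E[X] = 643467/65536 ≈ 9.81853; E[X] ≥ 1; first-moment method inconclusive here.


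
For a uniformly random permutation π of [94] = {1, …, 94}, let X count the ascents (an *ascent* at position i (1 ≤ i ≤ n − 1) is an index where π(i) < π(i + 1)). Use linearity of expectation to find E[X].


Write X = Σ X_I over i = 1, …, 93, with X_I the indicator of one ascent.
There are 93 indicators.
For each fixed i, the pair (π(i), π(i+1)) is a uniformly random ordered pair of distinct values from {1, …, 94}; by symmetry P[π(i) < π(i+1)] = 1/2.
By linearity: E[X] = 93 · (1/2) = (94 − 1) · (1/2) = 93/2 ≈ 46.500000.

E[X] = 93/2 = 46.500000.


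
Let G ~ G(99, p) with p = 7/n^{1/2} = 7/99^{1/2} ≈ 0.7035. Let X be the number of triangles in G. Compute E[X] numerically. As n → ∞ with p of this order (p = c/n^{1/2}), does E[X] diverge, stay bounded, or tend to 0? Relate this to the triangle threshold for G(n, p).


Number of potential triangles: C(99, 3) = 156849.
Each occurs with probability p³ ≈ (0.7035)³ ≈ 3.482101e-01.
By linearity: E[X] = C(99, 3)·p³ ≈ 156849 · 3.482101e-01 ≈ 54616.4015.
Since α = 1/2 < 1, p = c/n^{1/2} ≫ 1/n is above the triangle threshold p ~ 1/n. Asymptotically E[X] ~ (c³/6)·n^{3(1−α)} = (7³/6)·n^{1.5} → ∞; triangles are abundant w.h.p.

E[X] ≈ 54616.4015; in regime p = Θ(1/n^{1/2}) E[X] diverges (above the triangle threshold p ~ 1/n).


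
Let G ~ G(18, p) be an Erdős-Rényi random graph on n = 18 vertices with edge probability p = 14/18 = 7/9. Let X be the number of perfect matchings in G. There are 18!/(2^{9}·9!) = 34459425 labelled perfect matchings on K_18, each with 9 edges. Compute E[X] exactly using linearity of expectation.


K_18 has 18!/(2^{9}·9!) = 34459425 labelled perfect matchings.
For each such perfect matching H, let X_H = 1 if all 9 edges of H are present in G. Then P[X_H = 1] = p^{9} = (7/9)^{9} = 40353607/387420489.
By linearity: E[X] = Σ_H E[X_H] = 34459425 · p^{9} = 34459425 · 40353607/387420489 = 17167433257975/4782969.
Numerically: E[X] ≈ 3.589e+06.

E[X] = 34459425 · (7/9)^{9} = 17167433257975/4782969 ≈ 3.589e+06.


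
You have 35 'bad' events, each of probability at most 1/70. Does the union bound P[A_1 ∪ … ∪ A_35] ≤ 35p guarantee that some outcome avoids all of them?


Union bound: P[∪_{i=1}^{35} A_i] ≤ Σ_i P[A_i] ≤ 35·p = 35·(1/70) = 1/2.
Numerically: 1/2 ≈ 0.5000.
Is 1/2 < 1? YES.
Since P[∪ A_i] ≤ 1/2 < 1, the complement has P[∩ A_i^c] ≥ 1 − 1/2 = 1/2 > 0, so some outcome avoids every A_i.

35·p = 1/2 ≈ 0.5000; existence CERTIFIED by the union bound.


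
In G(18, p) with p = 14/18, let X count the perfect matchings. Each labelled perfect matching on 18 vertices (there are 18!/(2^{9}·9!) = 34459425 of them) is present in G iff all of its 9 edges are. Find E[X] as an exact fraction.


K_18 has 18!/(2^{9}·9!) = 34459425 labelled perfect matchings.
For each such perfect matching H, let X_H = 1 if all 9 edges of H are present in G. Then P[X_H = 1] = p^{9} = (7/9)^{9} = 40353607/387420489.
By linearity: E[X] = Σ_H E[X_H] = 34459425 · p^{9} = 34459425 · 40353607/387420489 = 17167433257975/4782969.
Numerically: E[X] ≈ 3.58928e+06.

E[X] = 34459425 · (7/9)^{9} = 17167433257975/4782969 ≈ 3.58928e+06.


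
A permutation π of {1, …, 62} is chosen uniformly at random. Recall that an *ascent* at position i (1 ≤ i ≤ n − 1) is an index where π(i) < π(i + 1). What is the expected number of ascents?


Write X = Σ X_I over i = 1, …, 61, with X_I the indicator of one ascent.
There are 61 indicators.
For each fixed i, the pair (π(i), π(i+1)) is a uniformly random ordered pair of distinct values from {1, …, 62}; by symmetry P[π(i) < π(i+1)] = 1/2.
By linearity: E[X] = 61 · (1/2) = (62 − 1) · (1/2) = 61/2 ≈ 30.500.

E[X] = 61/2 = 30.500.


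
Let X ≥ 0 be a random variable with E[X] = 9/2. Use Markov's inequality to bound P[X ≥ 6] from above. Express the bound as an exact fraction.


μ = E[X] = 9/2, a = 6.
Markov: P[X ≥ 6] ≤ μ/a = (9/2)/6 = 3/4.
Numerically: ≈ 0.750000.
(Since a = 6 > μ = 4.500000, the bound 3/4 is < 1 and informative.)

P[X ≥ 6] ≤ 3/4 ≈ 0.750000.


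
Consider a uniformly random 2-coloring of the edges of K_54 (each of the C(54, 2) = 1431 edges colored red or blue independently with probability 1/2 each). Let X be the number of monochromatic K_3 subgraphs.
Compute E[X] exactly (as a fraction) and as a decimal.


Let X = Σ_S X_S over the C(54, 3) = 24804 subsets S of size 3, where X_S = 1 if the K_3 on S is monochromatic.
For a fixed S, the K_3 on S has C(3, 2) = 3 edges. P[all 3 edges red] = (1/2)^3, and likewise for blue, so P[monochromatic] = 2·(1/2)^3 = 2^{1 − 3} = 1/4.
By linearity of expectation: E[X] = C(54, 3) · 2^{1 − 3} = 24804 · 1/4 = 6201.
Numerically: E[X] ≈ 6201.00000.

E[X] = C(54,3)·2^(1−C(3,2)) = 6201 ≈ 6201.00000.


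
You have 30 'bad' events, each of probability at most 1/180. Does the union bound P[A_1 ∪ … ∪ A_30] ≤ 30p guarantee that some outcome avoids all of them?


Union bound: P[∪_{i=1}^{30} A_i] ≤ Σ_i P[A_i] ≤ 30·p = 30·(1/180) = 1/6.
Numerically: 1/6 ≈ 0.16667.
Is 1/6 < 1? YES.
Since P[∪ A_i] ≤ 1/6 < 1, the complement has P[∩ A_i^c] ≥ 1 − 1/6 = 5/6 > 0, so some outcome avoids every A_i.

30·p = 1/6 ≈ 0.16667; existence CERTIFIED by the union bound.


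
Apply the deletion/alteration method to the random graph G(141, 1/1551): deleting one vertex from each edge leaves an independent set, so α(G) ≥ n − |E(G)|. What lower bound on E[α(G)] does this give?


E[|E(G)|] = C(141, 2)·p = 9870 · (1/1551) = 70/11.
E[α(G)] ≥ n − E[|E(G)|] = 141 − 70/11 = 1481/11.
Numerically: ≈ 134.636.
(This is only a lower bound; the true E[α(G)] may be larger.)

E[α(G)] ≥ 1481/11 ≈ 134.636.


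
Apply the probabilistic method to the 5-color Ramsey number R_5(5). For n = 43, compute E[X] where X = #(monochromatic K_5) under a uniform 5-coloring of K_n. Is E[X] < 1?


E[X] = C(43, 5) · 5^{1 − 10} = 962598 · 5^{−9} = 962598/1953125.
As a reduced fraction: E[X] = 962598/1953125 ≈ 0.492850.
Is E[X] < 1? YES.
Since E[X] < 1, there exists a 5-coloring of K_{43} with no monochromatic K_5; hence R_5(5) > 43.

E[X] = 962598/1953125 ≈ 0.492850; E[X] < 1, so R_5(5) > 43.


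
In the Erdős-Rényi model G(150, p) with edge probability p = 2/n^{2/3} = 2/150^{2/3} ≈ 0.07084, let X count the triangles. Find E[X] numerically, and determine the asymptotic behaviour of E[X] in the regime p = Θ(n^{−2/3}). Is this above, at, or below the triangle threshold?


Number of potential triangles: C(150, 3) = 551300.
Each occurs with probability p³ ≈ (0.07084)³ ≈ 3.555556e-04.
By linearity: E[X] = C(150, 3)·p³ ≈ 551300 · 3.555556e-04 ≈ 196.0178.
Since α = 2/3 < 1, p = c/n^{2/3} ≫ 1/n is above the triangle threshold p ~ 1/n. Asymptotically E[X] ~ (c³/6)·n^{3(1−α)} = (2³/6)·n^{1} → ∞; triangles are abundant w.h.p.

E[X] ≈ 196.0178; in regime p = Θ(1/n^{2/3}) E[X] diverges (above the triangle threshold p ~ 1/n).


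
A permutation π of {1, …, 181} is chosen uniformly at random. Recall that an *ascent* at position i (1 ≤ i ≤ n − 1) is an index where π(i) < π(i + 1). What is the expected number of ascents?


Write X = Σ X_I over i = 1, …, 180, with X_I the indicator of one ascent.
There are 180 indicators.
For each fixed i, the pair (π(i), π(i+1)) is a uniformly random ordered pair of distinct values from {1, …, 181}; by symmetry P[π(i) < π(i+1)] = 1/2.
By linearity: E[X] = 180 · (1/2) = (181 − 1) · (1/2) = 90 ≈ 90.00000.

E[X] = 90 = 90.00000.


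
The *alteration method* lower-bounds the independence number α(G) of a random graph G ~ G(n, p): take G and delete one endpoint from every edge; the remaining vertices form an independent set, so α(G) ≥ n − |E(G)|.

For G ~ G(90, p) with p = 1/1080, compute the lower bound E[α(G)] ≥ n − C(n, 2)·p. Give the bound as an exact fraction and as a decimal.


E[|E(G)|] = C(90, 2)·p = 4005 · (1/1080) = 89/24.
E[α(G)] ≥ n − E[|E(G)|] = 90 − 89/24 = 2071/24.
Numerically: ≈ 86.292.
(This is only a lower bound; the true E[α(G)] may be larger.)

E[α(G)] ≥ 2071/24 ≈ 86.292.


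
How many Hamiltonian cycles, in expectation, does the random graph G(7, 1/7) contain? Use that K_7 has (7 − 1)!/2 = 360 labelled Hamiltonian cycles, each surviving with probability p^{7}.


K_7 has (7 − 1)!/2 = 360 labelled Hamiltonian cycles.
For each such Hamiltonian cycle H, let X_H = 1 if all 7 edges of H are present in G. Then P[X_H = 1] = p^{7} = (1/7)^{7} = 1/823543.
Summing the indicators: E[X] = Σ_H E[X_H] = 360 · p^{7} = 360 · 1/823543 = 360/823543.
Numerically: E[X] ≈ 0.000437136.

E[X] = 360 · (1/7)^{7} = 360/823543 ≈ 0.000437136.


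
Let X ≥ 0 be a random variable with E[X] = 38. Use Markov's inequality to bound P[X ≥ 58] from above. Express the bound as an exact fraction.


μ = E[X] = 38, a = 58.
Markov: P[X ≥ 58] ≤ μ/a = (38)/58 = 19/29.
Numerically: ≈ 0.655172.
(Since a = 58 > μ = 38.000000, the bound 19/29 is < 1 and informative.)

P[X ≥ 58] ≤ 19/29 ≈ 0.655172.


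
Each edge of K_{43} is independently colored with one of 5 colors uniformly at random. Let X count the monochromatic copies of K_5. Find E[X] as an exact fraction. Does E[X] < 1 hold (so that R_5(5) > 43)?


E[X] = C(43, 5) · 5^{1 − 10} = 962598 · 5^{−9} = 962598/1953125.
As a reduced fraction: E[X] = 962598/1953125 ≈ 0.493.
Is E[X] < 1? YES.
Since E[X] < 1, there exists a 5-coloring of K_{43} with no monochromatic K_5; hence R_5(5) > 43.

E[X] = 962598/1953125 ≈ 0.493; E[X] < 1, so R_5(5) > 43.


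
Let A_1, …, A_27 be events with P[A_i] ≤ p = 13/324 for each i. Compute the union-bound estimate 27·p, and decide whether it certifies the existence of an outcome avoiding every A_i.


Union bound: P[∪_{i=1}^{27} A_i] ≤ Σ_i P[A_i] ≤ 27·p = 27·(13/324) = 13/12.
Numerically: 13/12 ≈ 1.083333.
Is 13/12 < 1? NO.
Since the bound 13/12 is ≥ 1, the union bound is uninformative here; it does NOT by itself certify existence.

27·p = 13/12 ≈ 1.083333; existence NOT certified by the union bound.


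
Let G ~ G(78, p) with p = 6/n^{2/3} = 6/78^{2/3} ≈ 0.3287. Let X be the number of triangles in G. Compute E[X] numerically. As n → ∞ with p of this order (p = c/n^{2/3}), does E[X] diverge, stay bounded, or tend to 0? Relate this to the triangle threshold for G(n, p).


Number of potential triangles: C(78, 3) = 76076.
Each occurs with probability p³ ≈ (0.3287)³ ≈ 3.550296e-02.
By linearity: E[X] = C(78, 3)·p³ ≈ 76076 · 3.550296e-02 ≈ 2700.9231.
Since α = 2/3 < 1, p = c/n^{2/3} ≫ 1/n is above the triangle threshold p ~ 1/n. Asymptotically E[X] ~ (c³/6)·n^{3(1−α)} = (6³/6)·n^{1} → ∞; triangles are abundant w.h.p.

E[X] ≈ 2700.9231; in regime p = Θ(1/n^{2/3}) E[X] diverges (above the triangle threshold p ~ 1/n).


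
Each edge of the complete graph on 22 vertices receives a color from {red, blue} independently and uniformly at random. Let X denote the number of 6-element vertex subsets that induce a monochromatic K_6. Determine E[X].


Let X = Σ_S X_S over the C(22, 6) = 74613 subsets S of size 6, where X_S = 1 if the K_6 on S is monochromatic.
For a fixed S, the K_6 on S has C(6, 2) = 15 edges. P[all 15 edges red] = (1/2)^15, and likewise for blue, so P[monochromatic] = 2·(1/2)^15 = 2^{1 − 15} = 1/16384.
By linearity: E[X] = C(22, 6) · 2^{1 − 15} = 74613 · 1/16384 = 74613/16384.
Numerically: E[X] ≈ 4.5540.

E[X] = C(22,6)·2^(1−C(6,2)) = 74613/16384 ≈ 4.5540.


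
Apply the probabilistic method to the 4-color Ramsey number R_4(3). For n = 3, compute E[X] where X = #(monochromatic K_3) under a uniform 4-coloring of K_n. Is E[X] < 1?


E[X] = C(3, 3) · 4^{1 − 3} = 1 · 4^{−2} = 1/16.
As a reduced fraction: E[X] = 1/16 ≈ 0.062.
Is E[X] < 1? YES.
Since E[X] < 1, there exists a 4-coloring of K_{3} with no monochromatic K_3; hence R_4(3) > 3.

E[X] = 1/16 ≈ 0.062; E[X] < 1, so R_4(3) > 3.


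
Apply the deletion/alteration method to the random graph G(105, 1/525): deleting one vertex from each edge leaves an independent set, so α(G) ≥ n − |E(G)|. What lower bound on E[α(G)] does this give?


E[|E(G)|] = C(105, 2)·p = 5460 · (1/525) = 52/5.
E[α(G)] ≥ n − E[|E(G)|] = 105 − 52/5 = 473/5.
Numerically: ≈ 94.600000.
(This is only a lower bound; the true E[α(G)] may be larger.)

E[α(G)] ≥ 473/5 ≈ 94.600000.


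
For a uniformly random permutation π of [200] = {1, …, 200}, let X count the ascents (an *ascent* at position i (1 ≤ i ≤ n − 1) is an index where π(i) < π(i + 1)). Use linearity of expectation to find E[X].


Write X = Σ X_I over i = 1, …, 199, with X_I the indicator of one ascent.
There are 199 indicators.
For each fixed i, the pair (π(i), π(i+1)) is a uniformly random ordered pair of distinct values from {1, …, 200}; by symmetry P[π(i) < π(i+1)] = 1/2.
By linearity: E[X] = 199 · (1/2) = (200 − 1) · (1/2) = 199/2 ≈ 99.5000.

E[X] = 199/2 = 99.5000.


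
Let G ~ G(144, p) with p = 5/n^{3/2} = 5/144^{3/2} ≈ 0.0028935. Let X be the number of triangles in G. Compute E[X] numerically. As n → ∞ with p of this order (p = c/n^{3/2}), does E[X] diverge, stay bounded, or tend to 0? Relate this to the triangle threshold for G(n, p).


Number of potential triangles: C(144, 3) = 487344.
Each occurs with probability p³ ≈ (0.0028935)³ ≈ 2.4225837e-08.
By linearity: E[X] = C(144, 3)·p³ ≈ 487344 · 2.4225837e-08 ≈ 0.01181.
Since α = 3/2 > 1, p = c/n^{3/2} = o(1/n) is below the triangle threshold p ~ 1/n. Asymptotically E[X] ~ (c³/6)·n^{3(1−α)} = (5³/6)·n^{-1.5} → 0, so by Markov's inequality G has no triangles w.h.p.

E[X] ≈ 0.01181; in regime p = Θ(1/n^{3/2}) E[X] tends to 0 (below the triangle threshold p ~ 1/n).


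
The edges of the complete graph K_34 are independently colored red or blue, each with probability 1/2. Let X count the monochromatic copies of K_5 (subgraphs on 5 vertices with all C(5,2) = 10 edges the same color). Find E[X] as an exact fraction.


Let X = Σ_S X_S over the C(34, 5) = 278256 subsets S of size 5, where X_S = 1 if the K_5 on S is monochromatic.
For a fixed S, the K_5 on S has C(5, 2) = 10 edges. P[all 10 edges red] = (1/2)^10, and likewise for blue, so P[monochromatic] = 2·(1/2)^10 = 2^{1 − 10} = 1/512.
Summing: E[X] = C(34, 5) · 2^{1 − 10} = 278256 · 1/512 = 17391/32.
Numerically: E[X] ≈ 543.469.

E[X] = C(34,5)·2^(1−C(5,2)) = 17391/32 ≈ 543.469.


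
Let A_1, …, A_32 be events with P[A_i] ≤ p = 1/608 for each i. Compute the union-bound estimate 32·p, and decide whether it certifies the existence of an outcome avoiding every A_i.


Union bound: P[∪_{i=1}^{32} A_i] ≤ Σ_i P[A_i] ≤ 32·p = 32·(1/608) = 1/19.
Numerically: 1/19 ≈ 0.0526316.
Is 1/19 < 1? YES.
Since P[∪ A_i] ≤ 1/19 < 1, the complement has P[∩ A_i^c] ≥ 1 − 1/19 = 18/19 > 0, so some outcome avoids every A_i.

32·p = 1/19 ≈ 0.0526316; existence CERTIFIED by the union bound.


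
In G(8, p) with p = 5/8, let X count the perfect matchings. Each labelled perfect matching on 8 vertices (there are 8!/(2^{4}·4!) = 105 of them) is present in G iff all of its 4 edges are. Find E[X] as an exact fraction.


K_8 has 8!/(2^{4}·4!) = 105 labelled perfect matchings.
For each such perfect matching H, let X_H = 1 if all 4 edges of H are present in G. Then P[X_H = 1] = p^{4} = (5/8)^{4} = 625/4096.
Summing the indicators: E[X] = Σ_H E[X_H] = 105 · p^{4} = 105 · 625/4096 = 65625/4096.
Numerically: E[X] ≈ 16.022.

E[X] = 105 · (5/8)^{4} = 65625/4096 ≈ 16.022.


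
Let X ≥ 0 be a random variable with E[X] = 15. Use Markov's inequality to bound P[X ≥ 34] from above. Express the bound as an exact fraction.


μ = E[X] = 15, a = 34.
Markov: P[X ≥ 34] ≤ μ/a = (15)/34 = 15/34.
Numerically: ≈ 0.4412.
(Since a = 34 > μ = 15.0000, the bound 15/34 is < 1 and informative.)

P[X ≥ 34] ≤ 15/34 ≈ 0.4412.


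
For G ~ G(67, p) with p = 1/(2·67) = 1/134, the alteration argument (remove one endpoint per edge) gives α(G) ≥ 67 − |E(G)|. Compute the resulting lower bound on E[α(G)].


E[|E(G)|] = C(67, 2)·p = 2211 · (1/134) = 33/2.
E[α(G)] ≥ n − E[|E(G)|] = 67 − 33/2 = 101/2.
Numerically: ≈ 50.500000.
(This is only a lower bound; the true E[α(G)] may be larger.)

E[α(G)] ≥ 101/2 ≈ 50.500000.


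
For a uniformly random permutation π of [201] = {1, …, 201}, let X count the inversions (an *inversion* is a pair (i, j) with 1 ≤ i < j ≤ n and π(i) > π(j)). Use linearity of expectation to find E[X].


Write X = Σ X_I over the C(201, 2) = 20100 pairs i < j, with X_I the indicator of one inversion.
There are 20100 indicators.
For each fixed pair i < j, the values π(i) and π(j) are two distinct elements of {1, …, 201} in uniformly random order; by symmetry P[π(i) > π(j)] = 1/2.
By linearity: E[X] = 20100 · (1/2) = C(201, 2) · (1/2) = 20100/2 = 10050 ≈ 10050.000.

E[X] = 10050 = 10050.000.


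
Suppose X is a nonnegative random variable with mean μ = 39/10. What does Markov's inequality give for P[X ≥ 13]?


μ = E[X] = 39/10, a = 13.
Markov: P[X ≥ 13] ≤ μ/a = (39/10)/13 = 3/10.
Numerically: ≈ 0.3000.
(Since a = 13 > μ = 3.9000, the bound 3/10 is < 1 and informative.)

P[X ≥ 13] ≤ 3/10 ≈ 0.3000.


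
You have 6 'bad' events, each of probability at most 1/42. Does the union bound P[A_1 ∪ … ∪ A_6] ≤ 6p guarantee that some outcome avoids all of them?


Union bound: P[∪_{i=1}^{6} A_i] ≤ Σ_i P[A_i] ≤ 6·p = 6·(1/42) = 1/7.
Numerically: 1/7 ≈ 0.14286.
Is 1/7 < 1? YES.
Since P[∪ A_i] ≤ 1/7 < 1, the complement has P[∩ A_i^c] ≥ 1 − 1/7 = 6/7 > 0, so some outcome avoids every A_i.

6·p = 1/7 ≈ 0.14286; existence CERTIFIED by the union bound.


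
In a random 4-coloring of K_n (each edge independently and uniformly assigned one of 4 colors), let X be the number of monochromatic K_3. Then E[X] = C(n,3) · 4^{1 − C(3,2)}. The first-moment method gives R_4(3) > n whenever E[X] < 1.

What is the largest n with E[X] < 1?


We need C(n, 3) · 4^{1 − 3} < 1, i.e. C(n, 3) < 4^{3 − 1} = 16.
Check values of n near the boundary:
  n = 4: C(4, 3) = 4; 4 < 16? YES
  n = 5: C(5, 3) = 10; 10 < 16? YES
  n = 6: C(6, 3) = 20; 20 < 16? NO
The largest n with C(n, 3) < 16 is n = 5 (where E[X] = 5/8 ≈ 0.625000). Hence R_4(3) > 5, i.e. R_4(3) ≥ 6.

Largest n = 5; hence R_4(3) > 5.


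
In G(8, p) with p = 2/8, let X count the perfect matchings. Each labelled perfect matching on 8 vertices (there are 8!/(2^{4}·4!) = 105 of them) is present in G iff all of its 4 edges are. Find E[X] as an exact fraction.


K_8 has 8!/(2^{4}·4!) = 105 labelled perfect matchings.
For each such perfect matching H, let X_H = 1 if all 4 edges of H are present in G. Then P[X_H = 1] = p^{4} = (1/4)^{4} = 1/256.
By linearity: E[X] = Σ_H E[X_H] = 105 · p^{4} = 105 · 1/256 = 105/256.
Numerically: E[X] ≈ 0.41016.

E[X] = 105 · (1/4)^{4} = 105/256 ≈ 0.41016.


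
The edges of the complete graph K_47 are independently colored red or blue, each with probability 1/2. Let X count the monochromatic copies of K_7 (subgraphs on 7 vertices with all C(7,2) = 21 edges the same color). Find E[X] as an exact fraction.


Let X = Σ_S X_S over the C(47, 7) = 62891499 subsets S of size 7, where X_S = 1 if the K_7 on S is monochromatic.
For a fixed S, the K_7 on S has C(7, 2) = 21 edges. P[all 21 edges red] = (1/2)^21, and likewise for blue, so P[monochromatic] = 2·(1/2)^21 = 2^{1 − 21} = 1/1048576.
Summing: E[X] = C(47, 7) · 2^{1 − 21} = 62891499 · 1/1048576 = 62891499/1048576.
Numerically: E[X] ≈ 59.9780.

E[X] = C(47,7)·2^(1−C(7,2)) = 62891499/1048576 ≈ 59.9780.


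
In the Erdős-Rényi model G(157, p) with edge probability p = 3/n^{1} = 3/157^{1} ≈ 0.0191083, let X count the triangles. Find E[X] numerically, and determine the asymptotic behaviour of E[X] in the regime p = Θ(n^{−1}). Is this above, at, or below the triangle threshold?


Number of potential triangles: C(157, 3) = 632710.
Each occurs with probability p³ ≈ (0.0191083)³ ≈ 6.97693709e-06.
By linearity: E[X] = C(157, 3)·p³ ≈ 632710 · 6.97693709e-06 ≈ 4.414378.
Here α = 1, so p = 3/n is exactly at the triangle threshold p ~ 1/n. Asymptotically E[X] → c³/6 = 3³/6 = 9/2 ≈ 4.500000, a bounded constant. In this regime the triangle count is asymptotically Poisson(c³/6).

E[X] ≈ 4.414378; in regime p = Θ(1/n^{1}) E[X] stays bounded (at the triangle threshold p ~ 1/n).


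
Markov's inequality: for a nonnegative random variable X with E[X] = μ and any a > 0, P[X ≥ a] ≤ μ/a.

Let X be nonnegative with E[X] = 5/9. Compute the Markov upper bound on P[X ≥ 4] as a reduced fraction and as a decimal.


μ = E[X] = 5/9, a = 4.
Markov: P[X ≥ 4] ≤ μ/a = (5/9)/4 = 5/36.
Numerically: ≈ 0.1389.
(Since a = 4 > μ = 0.5556, the bound 5/36 is < 1 and informative.)

P[X ≥ 4] ≤ 5/36 ≈ 0.1389.


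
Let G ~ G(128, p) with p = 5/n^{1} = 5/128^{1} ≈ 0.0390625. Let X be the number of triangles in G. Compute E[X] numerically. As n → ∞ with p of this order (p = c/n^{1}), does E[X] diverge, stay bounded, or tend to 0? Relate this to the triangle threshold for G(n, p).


Number of potential triangles: C(128, 3) = 341376.
Each occurs with probability p³ ≈ (0.0390625)³ ≈ 5.96046448e-05.
By linearity: E[X] = C(128, 3)·p³ ≈ 341376 · 5.96046448e-05 ≈ 20.347595.
Here α = 1, so p = 5/n is exactly at the triangle threshold p ~ 1/n. Asymptotically E[X] → c³/6 = 5³/6 = 125/6 ≈ 20.833333, a bounded constant. In this regime the triangle count is asymptotically Poisson(c³/6).

E[X] ≈ 20.347595; in regime p = Θ(1/n^{1}) E[X] stays bounded (at the triangle threshold p ~ 1/n).


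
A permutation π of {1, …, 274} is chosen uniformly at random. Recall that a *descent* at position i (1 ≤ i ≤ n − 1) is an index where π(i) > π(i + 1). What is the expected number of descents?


Write X = Σ X_I over i = 1, …, 273, with X_I the indicator of one descent.
There are 273 indicators.
For each fixed i, the pair (π(i), π(i+1)) is a uniformly random ordered pair of distinct values from {1, …, 274}; by symmetry P[π(i) > π(i+1)] = 1/2.
By linearity: E[X] = 273 · (1/2) = (274 − 1) · (1/2) = 273/2 ≈ 136.500.

E[X] = 273/2 = 136.500.


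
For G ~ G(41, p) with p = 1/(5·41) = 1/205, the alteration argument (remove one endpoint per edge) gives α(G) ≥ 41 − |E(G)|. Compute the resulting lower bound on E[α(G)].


E[|E(G)|] = C(41, 2)·p = 820 · (1/205) = 4.
E[α(G)] ≥ n − E[|E(G)|] = 41 − 4 = 37.
Numerically: ≈ 37.00000.
(This is only a lower bound; the true E[α(G)] may be larger.)

E[α(G)] ≥ 37 ≈ 37.00000.


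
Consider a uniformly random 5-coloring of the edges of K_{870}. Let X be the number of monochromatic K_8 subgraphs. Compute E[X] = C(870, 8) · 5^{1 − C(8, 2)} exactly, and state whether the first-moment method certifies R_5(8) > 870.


E[X] = C(870, 8) · 5^{1 − 28} = 7881626782940464620 · 5^{−27} = 7881626782940464620/7450580596923828125.
As a reduced fraction: E[X] = 1576325356588092924/1490116119384765625 ≈ 1.0578540.
Is E[X] < 1? NO.
Since E[X] ≥ 1, the first-moment bound is inconclusive at n = 870; it does NOT by itself certify R_5(8) > 870.

E[X] = 1576325356588092924/1490116119384765625 ≈ 1.0578540; E[X] ≥ 1; first-moment method inconclusive here.


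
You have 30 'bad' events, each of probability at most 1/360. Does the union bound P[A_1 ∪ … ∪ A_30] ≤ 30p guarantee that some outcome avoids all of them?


Union bound: P[∪_{i=1}^{30} A_i] ≤ Σ_i P[A_i] ≤ 30·p = 30·(1/360) = 1/12.
Numerically: 1/12 ≈ 0.0833333.
Is 1/12 < 1? YES.
Since P[∪ A_i] ≤ 1/12 < 1, the complement has P[∩ A_i^c] ≥ 1 − 1/12 = 11/12 > 0, so some outcome avoids every A_i.

30·p = 1/12 ≈ 0.0833333; existence CERTIFIED by the union bound.


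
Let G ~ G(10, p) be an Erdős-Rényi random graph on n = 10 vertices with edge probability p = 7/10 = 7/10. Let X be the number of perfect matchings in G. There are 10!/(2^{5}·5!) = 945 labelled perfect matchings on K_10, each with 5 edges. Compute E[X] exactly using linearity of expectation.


K_10 has 10!/(2^{5}·5!) = 945 labelled perfect matchings.
For each such perfect matching H, let X_H = 1 if all 5 edges of H are present in G. Then P[X_H = 1] = p^{5} = (7/10)^{5} = 16807/100000.
By linearity: E[X] = Σ_H E[X_H] = 945 · p^{5} = 945 · 16807/100000 = 3176523/20000.
Numerically: E[X] ≈ 158.83.

E[X] = 945 · (7/10)^{5} = 3176523/20000 ≈ 158.83.


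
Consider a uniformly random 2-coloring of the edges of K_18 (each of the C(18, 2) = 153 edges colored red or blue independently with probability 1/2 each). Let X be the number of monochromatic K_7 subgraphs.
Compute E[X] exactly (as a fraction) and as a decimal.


Let X = Σ_S X_S over the C(18, 7) = 31824 subsets S of size 7, where X_S = 1 if the K_7 on S is monochromatic.
For a fixed S, the K_7 on S has C(7, 2) = 21 edges. P[all 21 edges red] = (1/2)^21, and likewise for blue, so P[monochromatic] = 2·(1/2)^21 = 2^{1 − 21} = 1/1048576.
By linearity: E[X] = C(18, 7) · 2^{1 − 21} = 31824 · 1/1048576 = 1989/65536.
Numerically: E[X] ≈ 0.0303.

E[X] = C(18,7)·2^(1−C(7,2)) = 1989/65536 ≈ 0.0303.


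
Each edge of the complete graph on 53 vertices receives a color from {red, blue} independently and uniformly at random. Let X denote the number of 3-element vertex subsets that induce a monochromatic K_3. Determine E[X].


Let X = Σ_S X_S over the C(53, 3) = 23426 subsets S of size 3, where X_S = 1 if the K_3 on S is monochromatic.
For a fixed S, the K_3 on S has C(3, 2) = 3 edges. P[all 3 edges red] = (1/2)^3, and likewise for blue, so P[monochromatic] = 2·(1/2)^3 = 2^{1 − 3} = 1/4.
By linearity: E[X] = C(53, 3) · 2^{1 − 3} = 23426 · 1/4 = 11713/2.
Numerically: E[X] ≈ 5856.5000.

E[X] = C(53,3)·2^(1−C(3,2)) = 11713/2 ≈ 5856.5000.


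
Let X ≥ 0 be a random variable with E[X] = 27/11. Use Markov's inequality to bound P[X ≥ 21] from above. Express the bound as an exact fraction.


μ = E[X] = 27/11, a = 21.
Markov: P[X ≥ 21] ≤ μ/a = (27/11)/21 = 9/77.
Numerically: ≈ 0.1169.
(Since a = 21 > μ = 2.4545, the bound 9/77 is < 1 and informative.)

P[X ≥ 21] ≤ 9/77 ≈ 0.1169.


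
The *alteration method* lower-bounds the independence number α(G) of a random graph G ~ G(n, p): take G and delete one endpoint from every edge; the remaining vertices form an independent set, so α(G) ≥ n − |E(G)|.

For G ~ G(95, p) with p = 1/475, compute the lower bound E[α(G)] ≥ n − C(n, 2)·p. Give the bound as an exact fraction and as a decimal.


E[|E(G)|] = C(95, 2)·p = 4465 · (1/475) = 47/5.
E[α(G)] ≥ n − E[|E(G)|] = 95 − 47/5 = 428/5.
Numerically: ≈ 85.60000.
(This is only a lower bound; the true E[α(G)] may be larger.)

E[α(G)] ≥ 428/5 ≈ 85.60000.


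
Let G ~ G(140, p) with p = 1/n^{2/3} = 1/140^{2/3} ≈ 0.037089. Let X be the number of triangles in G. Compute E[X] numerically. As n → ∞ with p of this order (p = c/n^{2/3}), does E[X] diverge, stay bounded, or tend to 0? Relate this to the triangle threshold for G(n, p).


Number of potential triangles: C(140, 3) = 447580.
Each occurs with probability p³ ≈ (0.037089)³ ≈ 5.1020408e-05.
By linearity: E[X] = C(140, 3)·p³ ≈ 447580 · 5.1020408e-05 ≈ 22.83571.
Since α = 2/3 < 1, p = c/n^{2/3} ≫ 1/n is above the triangle threshold p ~ 1/n. Asymptotically E[X] ~ (c³/6)·n^{3(1−α)} = (1³/6)·n^{1} → ∞; triangles are abundant w.h.p.

E[X] ≈ 22.83571; in regime p = Θ(1/n^{2/3}) E[X] diverges (above the triangle threshold p ~ 1/n).


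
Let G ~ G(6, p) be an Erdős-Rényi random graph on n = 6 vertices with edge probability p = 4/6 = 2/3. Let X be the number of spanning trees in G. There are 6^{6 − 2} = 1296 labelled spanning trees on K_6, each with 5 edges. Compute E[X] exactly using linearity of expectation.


K_6 has 6^{6 − 2} = 1296 labelled spanning trees.
For each such spanning tree H, let X_H = 1 if all 5 edges of H are present in G. Then P[X_H = 1] = p^{5} = (2/3)^{5} = 32/243.
By linearity of expectation: E[X] = Σ_H E[X_H] = 1296 · p^{5} = 1296 · 32/243 = 512/3.
Numerically: E[X] ≈ 170.667.

E[X] = 1296 · (2/3)^{5} = 512/3 ≈ 170.667.


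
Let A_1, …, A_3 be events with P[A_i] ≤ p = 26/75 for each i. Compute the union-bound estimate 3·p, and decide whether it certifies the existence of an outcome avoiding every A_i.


Union bound: P[∪_{i=1}^{3} A_i] ≤ Σ_i P[A_i] ≤ 3·p = 3·(26/75) = 26/25.
Numerically: 26/25 ≈ 1.040.
Is 26/25 < 1? NO.
Since the bound 26/25 is ≥ 1, the union bound is uninformative here; it does NOT by itself certify existence.

3·p = 26/25 ≈ 1.040; existence NOT certified by the union bound.


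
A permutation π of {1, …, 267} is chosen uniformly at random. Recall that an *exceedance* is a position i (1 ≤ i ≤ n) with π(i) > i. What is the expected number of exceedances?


Write X = Σ_{i=1}^{267} X_i, where X_i = 1_{π(i) > i}.
For each fixed i, π(i) is uniform over {1, …, 267} (marginal of a uniform permutation), so P[π(i) > i] = (n − i)/n. Summing: Σ_{i=1}^{267} (n − i)/n = (0 + 1 + … + 266)/267 = 267(267 − 1)/(2·267) = (267 − 1)/2.
Hence E[X] = Σ_{i=1}^{267} (267 − i)/267 = 133 ≈ 133.00000.

E[X] = 133 = 133.00000.


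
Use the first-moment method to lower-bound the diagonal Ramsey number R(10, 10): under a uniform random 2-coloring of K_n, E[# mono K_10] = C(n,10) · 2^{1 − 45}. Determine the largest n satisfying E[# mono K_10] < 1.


We need C(n, 10) · 2^{1 − 45} < 1, i.e. C(n, 10) < 2^{45 − 1} = 17592186044416.
Check values of n near the boundary:
  n = 99: C(99, 10) = 15579278510796; 15579278510796 < 17592186044416? YES
  n = 100: C(100, 10) = 17310309456440; 17310309456440 < 17592186044416? YES
  n = 101: C(101, 10) = 19212541264840; 19212541264840 < 17592186044416? NO
  n = 102: C(102, 10) = 21300860967540; 21300860967540 < 17592186044416? NO
  n = 103: C(103, 10) = 23591276125340; 23591276125340 < 17592186044416? NO
The largest n with C(n, 10) < 17592186044416 is n = 100 (where E[X] = 2163788682055/2199023255552 ≈ 0.98398). Hence R(10, 10) > 100, i.e. R(10, 10) ≥ 101.

Largest n = 100; hence R(10, 10) > 100.


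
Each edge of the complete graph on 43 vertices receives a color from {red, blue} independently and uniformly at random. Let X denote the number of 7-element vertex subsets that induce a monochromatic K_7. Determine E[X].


Let X = Σ_S X_S over the C(43, 7) = 32224114 subsets S of size 7, where X_S = 1 if the K_7 on S is monochromatic.
For a fixed S, the K_7 on S has C(7, 2) = 21 edges. P[all 21 edges red] = (1/2)^21, and likewise for blue, so P[monochromatic] = 2·(1/2)^21 = 2^{1 − 21} = 1/1048576.
By linearity of expectation: E[X] = C(43, 7) · 2^{1 − 21} = 32224114 · 1/1048576 = 16112057/524288.
Numerically: E[X] ≈ 30.73131.

E[X] = C(43,7)·2^(1−C(7,2)) = 16112057/524288 ≈ 30.73131.


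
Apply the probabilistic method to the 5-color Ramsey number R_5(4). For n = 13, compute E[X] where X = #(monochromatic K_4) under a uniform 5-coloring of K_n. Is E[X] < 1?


E[X] = C(13, 4) · 5^{1 − 6} = 715 · 5^{−5} = 715/3125.
As a reduced fraction: E[X] = 143/625 ≈ 0.228800.
Is E[X] < 1? YES.
Since E[X] < 1, there exists a 5-coloring of K_{13} with no monochromatic K_4; hence R_5(4) > 13.

E[X] = 143/625 ≈ 0.228800; E[X] < 1, so R_5(4) > 13.


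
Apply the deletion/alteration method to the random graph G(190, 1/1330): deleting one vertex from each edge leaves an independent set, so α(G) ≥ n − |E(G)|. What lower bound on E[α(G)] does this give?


E[|E(G)|] = C(190, 2)·p = 17955 · (1/1330) = 27/2.
E[α(G)] ≥ n − E[|E(G)|] = 190 − 27/2 = 353/2.
Numerically: ≈ 176.500000.
(This is only a lower bound; the true E[α(G)] may be larger.)

E[α(G)] ≥ 353/2 ≈ 176.500000.
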